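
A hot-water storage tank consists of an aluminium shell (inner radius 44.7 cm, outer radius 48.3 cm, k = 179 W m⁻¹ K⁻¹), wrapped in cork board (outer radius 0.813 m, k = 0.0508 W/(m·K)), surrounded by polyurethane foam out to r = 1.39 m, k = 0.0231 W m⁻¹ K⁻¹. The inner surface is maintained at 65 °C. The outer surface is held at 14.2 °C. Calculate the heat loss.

Q = 16.5 W

Series thermal resistances, inner to outer:
  R_aluminium = (1/0.447 − 1/0.483)/(4πk) = 0.1667/(4π·179) = 7.413×10^-5 K/W
  R_cork board = (1/0.483 − 1/0.813)/(4πk) = 0.8404/(4π·0.0508) = 1.316 K/W
  R_polyurethane foam = (1/0.813 − 1/1.39)/(4πk) = 0.5106/(4π·0.0231) = 1.759 K/W
ΣR = 7.413×10^-5 + 1.316 + 1.759 = 3.075 K/W
Q = ΔT/ΣR = (65 °C − 14.2 °C)/3.075 = 16.5 W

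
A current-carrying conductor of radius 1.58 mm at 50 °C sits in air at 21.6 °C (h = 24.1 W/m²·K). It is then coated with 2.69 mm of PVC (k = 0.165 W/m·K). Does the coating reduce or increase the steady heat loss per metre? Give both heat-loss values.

Critical radius for a cylinder: r_cr = k/h = 0.00685 m = 0.685 cm.
Outer radius after coating: r₂ = 0.00158 + 0.00269 = 0.00427 m.
Since r₁ < r_cr and r₂ ≤ r_cr, the coating moves toward the maximum at r_cr — heat loss rises.
Bare: R = 1/(2πr₁h) = 4.180 m·K/W; Q = 28.4/4.180 = 6.79 W/m.
Coated: R = R_cond + R_conv = 2.506 m·K/W; Q = 28.4/2.506 = 11.3 W/m.

increases: 6.79 → 11.3 W/m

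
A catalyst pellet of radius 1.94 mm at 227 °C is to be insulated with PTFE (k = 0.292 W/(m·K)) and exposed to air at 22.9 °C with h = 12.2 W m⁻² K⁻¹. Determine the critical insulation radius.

For a sphere, r_cr = 2k_ins/h = 2·0.292/12.2 = 0.0479 m = 4.79 cm

r_cr = 4.79 cm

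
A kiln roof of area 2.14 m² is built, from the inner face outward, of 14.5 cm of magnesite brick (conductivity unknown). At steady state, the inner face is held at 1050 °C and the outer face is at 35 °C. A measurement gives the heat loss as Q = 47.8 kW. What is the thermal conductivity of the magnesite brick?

ΣR = ΔT/Q = |1050 − 35|/47800 = 0.02123 K/W
L/(kA) = 0.02123 ⇒ k = 0.145/(0.02123·2.14) = 3.19 W/m·K

k = 3.19 W/m·K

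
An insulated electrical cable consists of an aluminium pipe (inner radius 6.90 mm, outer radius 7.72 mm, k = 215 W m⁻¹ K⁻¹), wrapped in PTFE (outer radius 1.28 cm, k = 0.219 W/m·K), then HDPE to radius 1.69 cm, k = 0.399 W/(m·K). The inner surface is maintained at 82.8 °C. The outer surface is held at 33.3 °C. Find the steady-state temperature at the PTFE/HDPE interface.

Resistance network (inner→outer):
  R'_aluminium = ln(0.00772/0.00690)/(2πk) = 0.1123/(2π·215) = 8.313×10^-5 m·K/W
  R'_PTFE = ln(0.0128/0.00772)/(2πk) = 0.5056/(2π·0.219) = 0.3675 m·K/W
  R'_HDPE = ln(0.0169/0.0128)/(2πk) = 0.2779/(2π·0.399) = 0.1108 m·K/W
ΣR = 8.313×10^-5 + 0.3675 + 0.1108 = 0.4784 m·K/W
Q' = ΔT/ΣR = (82.8 °C − 33.3 °C)/0.4784 = 103.5 W/m
From the inner boundary to the PTFE/HDPE interface, ΣR_partial = 0.3676 m·K/W.
T_interface = T_in − Q'·ΣR_partial = 82.8 °C − (103.5)(0.3676) = 44.8 °C

T = 44.8 °C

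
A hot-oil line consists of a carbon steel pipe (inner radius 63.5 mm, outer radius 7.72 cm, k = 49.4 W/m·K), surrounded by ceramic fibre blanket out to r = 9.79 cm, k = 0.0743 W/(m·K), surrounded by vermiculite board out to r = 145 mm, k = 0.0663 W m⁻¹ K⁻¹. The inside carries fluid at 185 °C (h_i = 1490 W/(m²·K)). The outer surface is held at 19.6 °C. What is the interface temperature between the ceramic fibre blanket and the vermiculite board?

Treat each layer as a resistance in series:
  R'_conv,in = 1/(2πr h) = 1/(2π·0.0635·1490) = 0.001682 m·K/W
  R'_carbon steel = ln(0.0772/0.0635)/(2πk) = 0.1954/(2π·49.4) = 6.294×10^-4 m·K/W
  R'_ceramic fibre blanket = ln(0.0979/0.0772)/(2πk) = 0.2375/(2π·0.0743) = 0.5088 m·K/W
  R'_vermiculite board = ln(0.145/0.0979)/(2πk) = 0.3928/(2π·0.0663) = 0.9429 m·K/W
ΣR = 0.001682 + 6.294×10^-4 + 0.5088 + 0.9429 = 1.454 m·K/W
Q' = ΔT/ΣR = (185 °C − 19.6 °C)/1.454 = 113.8 W/m
From the inner boundary to the ceramic fibre blanket/vermiculite board interface, ΣR_partial = 0.5111 m·K/W.
T_interface = T_in − Q'·ΣR_partial = 185 °C − (113.8)(0.5111) = 127 °C

T = 127 °C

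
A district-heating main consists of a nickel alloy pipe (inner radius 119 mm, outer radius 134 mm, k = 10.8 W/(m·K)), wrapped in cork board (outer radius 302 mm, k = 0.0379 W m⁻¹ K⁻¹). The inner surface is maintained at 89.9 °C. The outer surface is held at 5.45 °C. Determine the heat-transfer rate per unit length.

Treat each layer as a resistance in series:
  R'_nickel alloy = ln(0.134/0.119)/(2πk) = 0.1187/(2π·10.8) = 0.001749 m·K/W
  R'_cork board = ln(0.302/0.134)/(2πk) = 0.8126/(2π·0.0379) = 3.412 m·K/W
ΣR = 0.001749 + 3.412 = 3.414 m·K/W
Q' = ΔT/ΣR = (89.9 °C − 5.45 °C)/3.414 = 24.7 W/m

Q' = 24.7 W/m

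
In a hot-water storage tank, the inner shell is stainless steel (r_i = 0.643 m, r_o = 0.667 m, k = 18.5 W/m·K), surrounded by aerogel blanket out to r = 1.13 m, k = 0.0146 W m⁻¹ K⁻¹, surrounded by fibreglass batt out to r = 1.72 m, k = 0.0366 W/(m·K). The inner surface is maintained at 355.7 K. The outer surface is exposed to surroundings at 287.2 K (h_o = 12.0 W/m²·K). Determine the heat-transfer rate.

Q = 17.1 W

Resistance network (inner→outer):
  R_stainless steel = (1/0.643 − 1/0.667)/(4πk) = 0.05596/(4π·18.5) = 2.407×10^-4 K/W
  R_aerogel blanket = (1/0.667 − 1/1.13)/(4πk) = 0.6143/(4π·0.0146) = 3.348 K/W
  R_fibreglass batt = (1/1.13 − 1/1.72)/(4πk) = 0.3036/(4π·0.0366) = 0.6600 K/W
  R_conv,out = 1/(4πr²h) = 1/(4π·1.72²·12.0) = 0.002242 K/W
ΣR = 2.407×10^-4 + 3.348 + 0.6600 + 0.002242 = 4.010 K/W
Q = ΔT/ΣR = (355.7 K − 287.2 K)/4.010 = 17.1 W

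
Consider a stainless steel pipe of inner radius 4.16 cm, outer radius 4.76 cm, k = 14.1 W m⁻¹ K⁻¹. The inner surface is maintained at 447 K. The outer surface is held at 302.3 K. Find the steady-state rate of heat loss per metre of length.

Q' = 2πk·ΔT/ln(r₂/r₁) = 2π × 14.1 × 144.7 / ln(0.0476/0.0416) = 95100 W/m

Q' = 95100 W/m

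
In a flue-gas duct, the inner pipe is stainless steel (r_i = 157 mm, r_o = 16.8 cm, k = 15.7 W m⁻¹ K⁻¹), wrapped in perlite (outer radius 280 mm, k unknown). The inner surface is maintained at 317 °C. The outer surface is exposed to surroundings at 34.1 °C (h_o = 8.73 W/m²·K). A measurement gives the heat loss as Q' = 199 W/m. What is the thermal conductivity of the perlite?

k = 0.0600 W/m·K

ΣR = ΔT/Q' = |317 − 34.1|/199 = 1.422 m·K/W
Known resistances:
  R'_stainless steel = ln(0.168/0.157)/(2πk) = 0.06772/(2π·15.7) = 6.865×10^-4 m·K/W
  R'_conv,out = 1/(2πr h) = 1/(2π·0.280·8.73) = 0.06511 m·K/W
R_perlite = ΣR − ΣR_known = 1.422 − 0.06580 = 1.356 m·K/W
ln(r₂/r₁)/(2πk) = 1.356 ⇒ k = 0.5108/(2π·1.356) = 0.0600 W/m·K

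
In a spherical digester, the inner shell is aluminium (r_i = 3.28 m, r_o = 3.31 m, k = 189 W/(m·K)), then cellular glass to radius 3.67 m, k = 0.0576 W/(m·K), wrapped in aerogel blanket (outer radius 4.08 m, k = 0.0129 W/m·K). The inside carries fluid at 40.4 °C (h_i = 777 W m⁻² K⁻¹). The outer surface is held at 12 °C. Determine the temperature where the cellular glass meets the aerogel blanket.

T = 34.9 °C

Series thermal resistances, inner to outer:
  R_conv,in = 1/(4πr²h) = 1/(4π·3.28²·777) = 9.520×10^-6 K/W
  R_aluminium = (1/3.28 − 1/3.31)/(4πk) = 0.002763/(4π·189) = 1.163×10^-6 K/W
  R_cellular glass = (1/3.31 − 1/3.67)/(4πk) = 0.02964/(4π·0.0576) = 0.04094 K/W
  R_aerogel blanket = (1/3.67 − 1/4.08)/(4πk) = 0.02738/(4π·0.0129) = 0.1689 K/W
ΣR = 9.520×10^-6 + 1.163×10^-6 + 0.04094 + 0.1689 = 0.2099 K/W
Q = ΔT/ΣR = (40.4 °C − 12 °C)/0.2099 = 135.3 W
From the inner boundary to the cellular glass/aerogel blanket interface, ΣR_partial = 0.04095 K/W.
T_interface = T_in − Q·ΣR_partial = 40.4 °C − (135.3)(0.04095) = 34.9 °C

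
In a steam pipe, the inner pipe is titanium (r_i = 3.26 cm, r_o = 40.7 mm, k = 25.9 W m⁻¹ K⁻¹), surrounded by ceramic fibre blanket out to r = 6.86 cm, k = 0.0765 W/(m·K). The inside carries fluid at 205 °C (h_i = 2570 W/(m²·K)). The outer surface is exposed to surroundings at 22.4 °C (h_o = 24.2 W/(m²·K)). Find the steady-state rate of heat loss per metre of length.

Q' = 154 W/m

Resistance network (inner→outer):
  R'_conv,in = 1/(2πr h) = 1/(2π·0.0326·2570) = 0.001900 m·K/W
  R'_titanium = ln(0.0407/0.0326)/(2πk) = 0.2219/(2π·25.9) = 0.001364 m·K/W
  R'_ceramic fibre blanket = ln(0.0686/0.0407)/(2πk) = 0.5221/(2π·0.0765) = 1.086 m·K/W
  R'_conv,out = 1/(2πr h) = 1/(2π·0.0686·24.2) = 0.09587 m·K/W
ΣR = 0.001900 + 0.001364 + 1.086 + 0.09587 = 1.185 m·K/W
Q' = ΔT/ΣR = (205 °C − 22.4 °C)/1.185 = 154 W/m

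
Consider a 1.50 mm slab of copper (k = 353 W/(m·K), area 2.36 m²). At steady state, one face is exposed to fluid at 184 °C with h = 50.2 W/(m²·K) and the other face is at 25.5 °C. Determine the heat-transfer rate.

Treat each layer as a resistance in series:
  R_conv,in = 1/(hA) = 1/(50.2·2.36) = 0.008441 K/W
  R_copper = L/(kA) = 0.00150/(353·2.36) = 1.801×10^-6 K/W
ΣR = 0.008441 + 1.801×10^-6 = 0.008443 K/W
Q = ΔT/ΣR = (184 °C − 25.5 °C)/0.008443 = 18800 W

Q = 18800 W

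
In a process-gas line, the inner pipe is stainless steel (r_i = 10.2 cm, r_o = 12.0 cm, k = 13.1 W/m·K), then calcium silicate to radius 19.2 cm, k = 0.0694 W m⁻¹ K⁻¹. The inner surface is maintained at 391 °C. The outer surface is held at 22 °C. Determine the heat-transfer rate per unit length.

Q' = 342 W/m

Treat each layer as a resistance in series:
  R'_stainless steel = ln(0.120/0.102)/(2πk) = 0.1625/(2π·13.1) = 0.001974 m·K/W
  R'_calcium silicate = ln(0.192/0.120)/(2πk) = 0.4700/(2π·0.0694) = 1.078 m·K/W
ΣR = 0.001974 + 1.078 = 1.080 m·K/W
Q' = ΔT/ΣR = (391 °C − 22 °C)/1.080 = 342 W/m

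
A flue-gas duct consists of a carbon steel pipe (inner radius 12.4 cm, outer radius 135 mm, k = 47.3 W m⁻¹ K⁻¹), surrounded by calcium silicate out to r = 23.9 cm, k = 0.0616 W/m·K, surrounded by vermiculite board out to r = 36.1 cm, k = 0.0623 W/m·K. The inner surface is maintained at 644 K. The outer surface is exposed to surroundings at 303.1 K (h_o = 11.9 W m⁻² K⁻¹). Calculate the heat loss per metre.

Q' = 133 W/m

Resistance network (inner→outer):
  R'_carbon steel = ln(0.135/0.124)/(2πk) = 0.08499/(2π·47.3) = 2.860×10^-4 m·K/W
  R'_calcium silicate = ln(0.239/0.135)/(2πk) = 0.5712/(2π·0.0616) = 1.476 m·K/W
  R'_vermiculite board = ln(0.361/0.239)/(2πk) = 0.4124/(2π·0.0623) = 1.054 m·K/W
  R'_conv,out = 1/(2πr h) = 1/(2π·0.361·11.9) = 0.03705 m·K/W
ΣR = 2.860×10^-4 + 1.476 + 1.054 + 0.03705 = 2.567 m·K/W
Q' = ΔT/ΣR = (644 K − 303.1 K)/2.567 = 133 W/m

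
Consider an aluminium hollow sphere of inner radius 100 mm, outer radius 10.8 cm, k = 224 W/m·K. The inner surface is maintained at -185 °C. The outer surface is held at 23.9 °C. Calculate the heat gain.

Q = 4πk·ΔT/(1/r₁ − 1/r₂) = 4π × 224 × 208.9 / (1/0.100 − 1/0.108) = 7.94×10^5 W

Q = 794 kW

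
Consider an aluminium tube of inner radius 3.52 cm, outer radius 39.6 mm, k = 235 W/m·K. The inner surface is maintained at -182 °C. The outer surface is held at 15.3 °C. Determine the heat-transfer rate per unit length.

Q' = 2470 kW/m

Q' = 2πk·ΔT/ln(r₂/r₁) = 2π × 235 × 197.3 / ln(0.0396/0.0352) = 2.47×10^6 W/m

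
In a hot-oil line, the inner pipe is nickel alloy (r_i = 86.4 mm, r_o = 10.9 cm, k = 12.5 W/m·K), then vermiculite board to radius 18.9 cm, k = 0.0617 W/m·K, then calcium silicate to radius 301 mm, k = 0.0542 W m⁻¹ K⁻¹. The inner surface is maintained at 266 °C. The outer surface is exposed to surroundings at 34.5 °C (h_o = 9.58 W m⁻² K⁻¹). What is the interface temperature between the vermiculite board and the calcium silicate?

T = 150 °C

Treat each layer as a resistance in series:
  R'_nickel alloy = ln(0.109/0.0864)/(2πk) = 0.2324/(2π·12.5) = 0.002959 m·K/W
  R'_vermiculite board = ln(0.189/0.109)/(2πk) = 0.5504/(2π·0.0617) = 1.420 m·K/W
  R'_calcium silicate = ln(0.301/0.189)/(2πk) = 0.4654/(2π·0.0542) = 1.367 m·K/W
  R'_conv,out = 1/(2πr h) = 1/(2π·0.301·9.58) = 0.05519 m·K/W
ΣR = 0.002959 + 1.420 + 1.367 + 0.05519 = 2.845 m·K/W
Q' = ΔT/ΣR = (266 °C − 34.5 °C)/2.845 = 81.37 W/m
From the inner boundary to the vermiculite board/calcium silicate interface, ΣR_partial = 1.423 m·K/W.
T_interface = T_in − Q'·ΣR_partial = 266 °C − (81.37)(1.423) = 150 °C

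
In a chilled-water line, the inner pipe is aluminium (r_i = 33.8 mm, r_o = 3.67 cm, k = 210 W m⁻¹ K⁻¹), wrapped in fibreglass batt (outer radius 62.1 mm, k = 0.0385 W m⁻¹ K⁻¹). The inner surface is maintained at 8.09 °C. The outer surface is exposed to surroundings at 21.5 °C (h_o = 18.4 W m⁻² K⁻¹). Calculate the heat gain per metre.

Q' = 5.80 W/m

Treat each layer as a resistance in series:
  R'_aluminium = ln(0.0367/0.0338)/(2πk) = 0.08232/(2π·210) = 6.239×10^-5 m·K/W
  R'_fibreglass batt = ln(0.0621/0.0367)/(2πk) = 0.5260/(2π·0.0385) = 2.174 m·K/W
  R'_conv,out = 1/(2πr h) = 1/(2π·0.0621·18.4) = 0.1393 m·K/W
ΣR = 6.239×10^-5 + 2.174 + 0.1393 = 2.313 m·K/W
Q' = ΔT/ΣR = (8.09 °C − 21.5 °C)/2.313 = -5.80 W/m
(Negative Q' ⇒ heat flows inward; heat gain = 5.80 W/m.)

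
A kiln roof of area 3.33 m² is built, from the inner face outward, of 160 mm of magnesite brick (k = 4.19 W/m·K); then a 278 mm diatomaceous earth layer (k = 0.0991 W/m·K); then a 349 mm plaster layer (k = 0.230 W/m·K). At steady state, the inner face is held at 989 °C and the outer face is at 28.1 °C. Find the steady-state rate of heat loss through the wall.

Treat each layer as a resistance in series:
  R_magnesite brick = L/(kA) = 0.160/(4.19·3.33) = 0.01147 K/W
  R_diatomaceous earth = L/(kA) = 0.278/(0.0991·3.33) = 0.8424 K/W
  R_plaster = L/(kA) = 0.349/(0.230·3.33) = 0.4557 K/W
ΣR = 0.01147 + 0.8424 + 0.4557 = 1.310 K/W
Q = ΔT/ΣR = (989 °C − 28.1 °C)/1.310 = 734 W

Q = 734 W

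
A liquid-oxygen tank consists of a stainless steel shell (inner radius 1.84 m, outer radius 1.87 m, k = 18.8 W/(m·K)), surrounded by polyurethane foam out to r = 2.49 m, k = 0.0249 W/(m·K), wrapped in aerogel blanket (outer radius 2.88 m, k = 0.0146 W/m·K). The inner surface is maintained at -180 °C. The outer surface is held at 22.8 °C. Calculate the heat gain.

Q = 281 W

Series thermal resistances, inner to outer:
  R_stainless steel = (1/1.84 − 1/1.87)/(4πk) = 0.008719/(4π·18.8) = 3.691×10^-5 K/W
  R_polyurethane foam = (1/1.87 − 1/2.49)/(4πk) = 0.1332/(4π·0.0249) = 0.4255 K/W
  R_aerogel blanket = (1/2.49 − 1/2.88)/(4πk) = 0.05438/(4π·0.0146) = 0.2964 K/W
ΣR = 3.691×10^-5 + 0.4255 + 0.2964 = 0.7219 K/W
Q = ΔT/ΣR = (-180 °C − 22.8 °C)/0.7219 = -281 W
(Negative Q ⇒ heat flows inward; heat gain = 281 W.)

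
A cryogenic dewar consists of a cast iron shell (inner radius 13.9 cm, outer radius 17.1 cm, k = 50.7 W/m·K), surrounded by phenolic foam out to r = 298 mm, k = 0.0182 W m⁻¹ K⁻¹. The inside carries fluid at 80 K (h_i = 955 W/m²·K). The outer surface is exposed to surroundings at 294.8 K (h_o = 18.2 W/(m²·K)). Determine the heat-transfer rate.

Q = 19.6 W

Resistance network (inner→outer):
  R_conv,in = 1/(4πr²h) = 1/(4π·0.139²·955) = 0.004313 K/W
  R_cast iron = (1/0.139 − 1/0.171)/(4πk) = 1.346/(4π·50.7) = 0.002113 K/W
  R_phenolic foam = (1/0.171 − 1/0.298)/(4πk) = 2.492/(4π·0.0182) = 10.90 K/W
  R_conv,out = 1/(4πr²h) = 1/(4π·0.298²·18.2) = 0.04924 K/W
ΣR = 0.004313 + 0.002113 + 10.90 + 0.04924 = 10.96 K/W
Q = ΔT/ΣR = (80 K − 294.8 K)/10.96 = -19.6 W
(Negative Q ⇒ heat flows inward; heat gain = 19.6 W.)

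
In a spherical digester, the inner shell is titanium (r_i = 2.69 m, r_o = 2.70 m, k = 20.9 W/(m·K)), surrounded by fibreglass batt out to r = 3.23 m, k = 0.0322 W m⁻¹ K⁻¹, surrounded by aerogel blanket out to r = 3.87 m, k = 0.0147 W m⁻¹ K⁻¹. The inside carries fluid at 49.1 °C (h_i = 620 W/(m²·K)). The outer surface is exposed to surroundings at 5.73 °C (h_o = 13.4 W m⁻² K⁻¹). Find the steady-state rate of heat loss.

Series thermal resistances, inner to outer:
  R_conv,in = 1/(4πr²h) = 1/(4π·2.69²·620) = 1.774×10^-5 K/W
  R_titanium = (1/2.69 − 1/2.70)/(4πk) = 0.001377/(4π·20.9) = 5.242×10^-6 K/W
  R_fibreglass batt = (1/2.70 − 1/3.23)/(4πk) = 0.06077/(4π·0.0322) = 0.1502 K/W
  R_aerogel blanket = (1/3.23 − 1/3.87)/(4πk) = 0.05120/(4π·0.0147) = 0.2772 K/W
  R_conv,out = 1/(4πr²h) = 1/(4π·3.87²·13.4) = 3.965×10^-4 K/W
ΣR = 1.774×10^-5 + 5.242×10^-6 + 0.1502 + 0.2772 + 3.965×10^-4 = 0.4278 K/W
Q = ΔT/ΣR = (49.1 °C − 5.73 °C)/0.4278 = 101 W

Q = 101 W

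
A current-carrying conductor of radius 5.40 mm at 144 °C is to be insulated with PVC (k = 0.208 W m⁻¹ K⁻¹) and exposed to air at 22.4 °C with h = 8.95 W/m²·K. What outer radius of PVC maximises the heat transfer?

r_cr = 2.32 cm

For a cylinder, r_cr = k_ins/h = 0.208/8.95 = 0.0232 m = 2.32 cm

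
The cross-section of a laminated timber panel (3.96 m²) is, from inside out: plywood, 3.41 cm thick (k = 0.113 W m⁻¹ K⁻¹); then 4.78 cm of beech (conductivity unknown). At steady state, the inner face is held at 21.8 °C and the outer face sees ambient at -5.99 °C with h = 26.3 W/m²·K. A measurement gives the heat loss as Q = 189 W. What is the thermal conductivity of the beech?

ΣR = ΔT/Q = |21.8 − -5.99|/189 = 0.1470 K/W
Known resistances:
  R_plywood = L/(kA) = 0.0341/(0.113·3.96) = 0.07620 K/W
  R_conv,out = 1/(hA) = 1/(26.3·3.96) = 0.009602 K/W
R_beech = ΣR − ΣR_known = 0.1470 − 0.08580 = 0.06120 K/W
L/(kA) = 0.06120 ⇒ k = 0.0478/(0.06120·3.96) = 0.197 W/m·K

k = 0.197 W/m·K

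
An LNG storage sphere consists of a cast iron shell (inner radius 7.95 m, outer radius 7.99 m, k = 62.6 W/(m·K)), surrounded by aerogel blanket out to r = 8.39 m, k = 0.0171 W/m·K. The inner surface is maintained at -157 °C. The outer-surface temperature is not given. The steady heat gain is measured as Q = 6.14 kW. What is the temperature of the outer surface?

Sum the resistances:
  R_cast iron = (1/7.95 − 1/7.99)/(4πk) = 6.297×10^-4/(4π·62.6) = 8.005×10^-7 K/W
  R_aerogel blanket = (1/7.99 − 1/8.39)/(4πk) = 0.005967/(4π·0.0171) = 0.02777 K/W
ΣR = 0.02777 K/W
ΔT = Q·ΣR = 6140 × 0.02777 = 170.5 K
Heat flows inward, so T_out = T_in + ΔT = -157 + 170.5 = 13.5 °C

T_out = 13.5 °C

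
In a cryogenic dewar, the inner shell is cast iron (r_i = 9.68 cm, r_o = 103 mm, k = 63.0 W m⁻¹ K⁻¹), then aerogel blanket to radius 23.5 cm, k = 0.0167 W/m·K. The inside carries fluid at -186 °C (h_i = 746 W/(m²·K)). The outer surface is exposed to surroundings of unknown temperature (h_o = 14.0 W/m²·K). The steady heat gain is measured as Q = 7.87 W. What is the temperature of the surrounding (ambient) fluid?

Sum the resistances:
  R_conv,in = 1/(4πr²h) = 1/(4π·0.0968²·746) = 0.01138 K/W
  R_cast iron = (1/0.0968 − 1/0.103)/(4πk) = 0.6218/(4π·63.0) = 7.855×10^-4 K/W
  R_aerogel blanket = (1/0.103 − 1/0.235)/(4πk) = 5.453/(4π·0.0167) = 25.99 K/W
  R_conv,out = 1/(4πr²h) = 1/(4π·0.235²·14.0) = 0.1029 K/W
ΣR = 26.10 K/W
ΔT = Q·ΣR = 7.87 × 26.10 = 205.4 K
Heat flows inward, so T_out = T_in + ΔT = -186 + 205.4 = 19.4 °C

T_out = 19.4 °C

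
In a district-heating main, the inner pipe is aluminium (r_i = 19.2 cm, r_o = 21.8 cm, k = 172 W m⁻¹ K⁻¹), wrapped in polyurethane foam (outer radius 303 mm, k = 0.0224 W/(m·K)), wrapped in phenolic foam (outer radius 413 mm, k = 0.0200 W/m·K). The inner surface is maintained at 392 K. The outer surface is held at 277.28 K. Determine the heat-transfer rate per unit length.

Q' = 23.9 W/m

Treat each layer as a resistance in series:
  R'_aluminium = ln(0.218/0.192)/(2πk) = 0.1270/(2π·172) = 1.175×10^-4 m·K/W
  R'_polyurethane foam = ln(0.303/0.218)/(2πk) = 0.3292/(2π·0.0224) = 2.339 m·K/W
  R'_phenolic foam = ln(0.413/0.303)/(2πk) = 0.3097/(2π·0.0200) = 2.465 m·K/W
ΣR = 1.175×10^-4 + 2.339 + 2.465 = 4.804 m·K/W
Q' = ΔT/ΣR = (392 K − 277.28 K)/4.804 = 23.9 W/m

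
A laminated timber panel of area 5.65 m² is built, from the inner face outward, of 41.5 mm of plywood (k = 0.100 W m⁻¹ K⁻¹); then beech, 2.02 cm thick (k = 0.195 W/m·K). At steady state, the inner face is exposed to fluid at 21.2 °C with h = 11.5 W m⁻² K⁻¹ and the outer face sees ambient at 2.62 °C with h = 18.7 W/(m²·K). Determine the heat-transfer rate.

Treat each layer as a resistance in series:
  R_conv,in = 1/(hA) = 1/(11.5·5.65) = 0.01539 K/W
  R_plywood = L/(kA) = 0.0415/(0.100·5.65) = 0.07345 K/W
  R_beech = L/(kA) = 0.0202/(0.195·5.65) = 0.01833 K/W
  R_conv,out = 1/(hA) = 1/(18.7·5.65) = 0.009465 K/W
ΣR = 0.01539 + 0.07345 + 0.01833 + 0.009465 = 0.1166 K/W
Q = ΔT/ΣR = (21.2 °C − 2.62 °C)/0.1166 = 159 W

Q = 159 W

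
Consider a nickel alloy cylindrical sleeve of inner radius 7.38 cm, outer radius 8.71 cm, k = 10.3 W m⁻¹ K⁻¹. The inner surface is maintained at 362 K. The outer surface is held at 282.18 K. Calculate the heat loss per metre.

Q' = 31200 W/m

Q' = 2πk·ΔT/ln(r₂/r₁) = 2π × 10.3 × 79.82 / ln(0.0871/0.0738) = 31200 W/m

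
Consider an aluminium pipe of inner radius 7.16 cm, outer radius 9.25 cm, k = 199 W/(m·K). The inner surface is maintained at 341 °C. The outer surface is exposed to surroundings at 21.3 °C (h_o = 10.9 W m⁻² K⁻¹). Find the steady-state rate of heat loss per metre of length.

Treat each layer as a resistance in series:
  R'_aluminium = ln(0.0925/0.0716)/(2πk) = 0.2561/(2π·199) = 2.048×10^-4 m·K/W
  R'_conv,out = 1/(2πr h) = 1/(2π·0.0925·10.9) = 0.1579 m·K/W
ΣR = 2.048×10^-4 + 0.1579 = 0.1581 m·K/W
Q' = ΔT/ΣR = (341 °C − 21.3 °C)/0.1581 = 2020 W/m

Q' = 2020 W/m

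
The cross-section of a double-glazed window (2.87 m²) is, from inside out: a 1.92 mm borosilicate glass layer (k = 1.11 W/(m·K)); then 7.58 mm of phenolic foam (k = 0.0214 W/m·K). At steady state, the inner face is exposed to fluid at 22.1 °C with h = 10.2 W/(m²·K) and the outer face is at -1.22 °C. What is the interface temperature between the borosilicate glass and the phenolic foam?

T = 17.0 °C

Series thermal resistances, inner to outer:
  R_conv,in = 1/(hA) = 1/(10.2·2.87) = 0.03416 K/W
  R_borosilicate glass = L/(kA) = 0.00192/(1.11·2.87) = 6.027×10^-4 K/W
  R_phenolic foam = L/(kA) = 0.00758/(0.0214·2.87) = 0.1234 K/W
ΣR = 0.03416 + 6.027×10^-4 + 0.1234 = 0.1582 K/W
Q = ΔT/ΣR = (22.1 °C − -1.22 °C)/0.1582 = 147.4 W
From the inner boundary to the borosilicate glass/phenolic foam interface, ΣR_partial = 0.03476 K/W.
T_interface = T_in − Q·ΣR_partial = 22.1 °C − (147.4)(0.03476) = 17.0 °C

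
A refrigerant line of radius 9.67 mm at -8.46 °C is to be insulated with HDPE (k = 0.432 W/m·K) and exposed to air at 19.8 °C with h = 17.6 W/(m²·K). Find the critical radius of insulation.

r_cr = 2.45 cm

For a cylinder, r_cr = k_ins/h = 0.432/17.6 = 0.0245 m = 2.45 cm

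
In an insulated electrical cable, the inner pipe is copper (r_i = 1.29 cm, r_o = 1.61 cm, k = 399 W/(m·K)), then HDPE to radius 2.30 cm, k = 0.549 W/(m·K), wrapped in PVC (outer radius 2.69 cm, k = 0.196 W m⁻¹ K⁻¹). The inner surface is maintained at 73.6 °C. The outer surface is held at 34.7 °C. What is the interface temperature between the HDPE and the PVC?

T = 56.1 °C

Resistance network (inner→outer):
  R'_copper = ln(0.0161/0.0129)/(2πk) = 0.2216/(2π·399) = 8.839×10^-5 m·K/W
  R'_HDPE = ln(0.0230/0.0161)/(2πk) = 0.3567/(2π·0.549) = 0.1034 m·K/W
  R'_PVC = ln(0.0269/0.0230)/(2πk) = 0.1566/(2π·0.196) = 0.1272 m·K/W
ΣR = 8.839×10^-5 + 0.1034 + 0.1272 = 0.2307 m·K/W
Q' = ΔT/ΣR = (73.6 °C − 34.7 °C)/0.2307 = 168.6 W/m
From the inner boundary to the HDPE/PVC interface, ΣR_partial = 0.1035 m·K/W.
T_interface = T_in − Q'·ΣR_partial = 73.6 °C − (168.6)(0.1035) = 56.1 °C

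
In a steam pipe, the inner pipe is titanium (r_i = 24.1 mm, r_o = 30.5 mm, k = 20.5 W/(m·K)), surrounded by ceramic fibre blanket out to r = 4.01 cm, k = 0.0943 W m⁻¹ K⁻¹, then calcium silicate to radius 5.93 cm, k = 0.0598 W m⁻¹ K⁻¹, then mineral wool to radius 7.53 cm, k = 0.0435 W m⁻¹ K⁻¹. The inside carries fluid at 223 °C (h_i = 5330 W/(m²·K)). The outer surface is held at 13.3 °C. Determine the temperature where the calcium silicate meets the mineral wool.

Resistance network (inner→outer):
  R'_conv,in = 1/(2πr h) = 1/(2π·0.0241·5330) = 0.001239 m·K/W
  R'_titanium = ln(0.0305/0.0241)/(2πk) = 0.2355/(2π·20.5) = 0.001828 m·K/W
  R'_ceramic fibre blanket = ln(0.0401/0.0305)/(2πk) = 0.2736/(2π·0.0943) = 0.4619 m·K/W
  R'_calcium silicate = ln(0.0593/0.0401)/(2πk) = 0.3912/(2π·0.0598) = 1.041 m·K/W
  R'_mineral wool = ln(0.0753/0.0593)/(2πk) = 0.2389/(2π·0.0435) = 0.8740 m·K/W
ΣR = 0.001239 + 0.001828 + 0.4619 + 1.041 + 0.8740 = 2.380 m·K/W
Q' = ΔT/ΣR = (223 °C − 13.3 °C)/2.380 = 88.11 W/m
From the inner boundary to the calcium silicate/mineral wool interface, ΣR_partial = 1.506 m·K/W.
T_interface = T_in − Q'·ΣR_partial = 223 °C − (88.11)(1.506) = 90.3 °C

T = 90.3 °C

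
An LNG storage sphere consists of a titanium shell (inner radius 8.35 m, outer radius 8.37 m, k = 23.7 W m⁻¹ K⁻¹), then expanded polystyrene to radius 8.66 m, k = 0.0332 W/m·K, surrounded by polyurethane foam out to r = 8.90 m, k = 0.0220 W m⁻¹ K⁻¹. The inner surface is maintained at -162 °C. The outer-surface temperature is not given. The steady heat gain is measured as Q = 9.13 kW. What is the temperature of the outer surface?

T_out = 28.4 °C

Sum the resistances:
  R_titanium = (1/8.35 − 1/8.37)/(4πk) = 2.862×10^-4/(4π·23.7) = 9.609×10^-7 K/W
  R_expanded polystyrene = (1/8.37 − 1/8.66)/(4πk) = 0.004001/(4π·0.0332) = 0.009590 K/W
  R_polyurethane foam = (1/8.66 − 1/8.90)/(4πk) = 0.003114/(4π·0.0220) = 0.01126 K/W
ΣR = 0.02085 K/W
ΔT = Q·ΣR = 9130 × 0.02085 = 190.4 K
Heat flows inward, so T_out = T_in + ΔT = -162 + 190.4 = 28.4 °C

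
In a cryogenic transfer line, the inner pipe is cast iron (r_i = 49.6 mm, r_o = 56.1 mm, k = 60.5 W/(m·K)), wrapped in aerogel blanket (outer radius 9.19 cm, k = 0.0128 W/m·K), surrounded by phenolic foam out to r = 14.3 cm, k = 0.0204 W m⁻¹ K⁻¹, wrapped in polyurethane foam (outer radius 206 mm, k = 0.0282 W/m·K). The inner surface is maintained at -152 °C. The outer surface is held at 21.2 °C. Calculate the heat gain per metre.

Q' = 14.9 W/m

Series thermal resistances, inner to outer:
  R'_cast iron = ln(0.0561/0.0496)/(2πk) = 0.1231/(2π·60.5) = 3.240×10^-4 m·K/W
  R'_aerogel blanket = ln(0.0919/0.0561)/(2πk) = 0.4936/(2π·0.0128) = 6.137 m·K/W
  R'_phenolic foam = ln(0.143/0.0919)/(2πk) = 0.4421/(2π·0.0204) = 3.449 m·K/W
  R'_polyurethane foam = ln(0.206/0.143)/(2πk) = 0.3650/(2π·0.0282) = 2.060 m·K/W
ΣR = 3.240×10^-4 + 6.137 + 3.449 + 2.060 = 11.65 m·K/W
Q' = ΔT/ΣR = (-152 °C − 21.2 °C)/11.65 = -14.9 W/m
(Negative Q' ⇒ heat flows inward; heat gain = 14.9 W/m.)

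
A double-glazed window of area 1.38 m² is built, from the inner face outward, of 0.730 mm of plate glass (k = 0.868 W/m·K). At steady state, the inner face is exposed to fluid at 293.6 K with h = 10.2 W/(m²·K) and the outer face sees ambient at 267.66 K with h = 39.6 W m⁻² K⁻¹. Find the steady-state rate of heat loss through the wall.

Resistance network (inner→outer):
  R_conv,in = 1/(hA) = 1/(10.2·1.38) = 0.07104 K/W
  R_plate glass = L/(kA) = 7.30×10^-4/(0.868·1.38) = 6.094×10^-4 K/W
  R_conv,out = 1/(hA) = 1/(39.6·1.38) = 0.01830 K/W
ΣR = 0.07104 + 6.094×10^-4 + 0.01830 = 0.08995 K/W
Q = ΔT/ΣR = (293.6 K − 267.66 K)/0.08995 = 288 W

Q = 288 W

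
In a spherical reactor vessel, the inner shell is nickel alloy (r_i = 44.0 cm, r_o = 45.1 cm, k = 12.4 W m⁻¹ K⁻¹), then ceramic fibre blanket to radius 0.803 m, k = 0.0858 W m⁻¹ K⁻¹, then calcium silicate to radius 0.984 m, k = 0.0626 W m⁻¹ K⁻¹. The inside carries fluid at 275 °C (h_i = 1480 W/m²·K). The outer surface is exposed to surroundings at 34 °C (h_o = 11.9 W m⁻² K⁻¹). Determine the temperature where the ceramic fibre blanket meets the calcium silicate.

T = 93.9 °C

Resistance network (inner→outer):
  R_conv,in = 1/(4πr²h) = 1/(4π·0.440²·1480) = 2.777×10^-4 K/W
  R_nickel alloy = (1/0.440 − 1/0.451)/(4πk) = 0.05543/(4π·12.4) = 3.557×10^-4 K/W
  R_ceramic fibre blanket = (1/0.451 − 1/0.803)/(4πk) = 0.9720/(4π·0.0858) = 0.9015 K/W
  R_calcium silicate = (1/0.803 − 1/0.984)/(4πk) = 0.2291/(4π·0.0626) = 0.2912 K/W
  R_conv,out = 1/(4πr²h) = 1/(4π·0.984²·11.9) = 0.006906 K/W
ΣR = 2.777×10^-4 + 3.557×10^-4 + 0.9015 + 0.2912 + 0.006906 = 1.200 K/W
Q = ΔT/ΣR = (275 °C − 34 °C)/1.200 = 200.8 W
From the inner boundary to the ceramic fibre blanket/calcium silicate interface, ΣR_partial = 0.9021 K/W.
T_interface = T_in − Q·ΣR_partial = 275 °C − (200.8)(0.9021) = 93.9 °C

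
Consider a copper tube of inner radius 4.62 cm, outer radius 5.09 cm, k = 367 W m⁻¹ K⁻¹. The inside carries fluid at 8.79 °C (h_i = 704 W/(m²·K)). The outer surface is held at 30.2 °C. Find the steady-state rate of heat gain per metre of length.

Q' = 4340 W/m

Series thermal resistances, inner to outer:
  R'_conv,in = 1/(2πr h) = 1/(2π·0.0462·704) = 0.004893 m·K/W
  R'_copper = ln(0.0509/0.0462)/(2πk) = 0.09688/(2π·367) = 4.201×10^-5 m·K/W
ΣR = 0.004893 + 4.201×10^-5 = 0.004935 m·K/W
Q' = ΔT/ΣR = (8.79 °C − 30.2 °C)/0.004935 = -4340 W/m
(Negative Q' ⇒ heat flows inward; heat gain = 4340 W/m.)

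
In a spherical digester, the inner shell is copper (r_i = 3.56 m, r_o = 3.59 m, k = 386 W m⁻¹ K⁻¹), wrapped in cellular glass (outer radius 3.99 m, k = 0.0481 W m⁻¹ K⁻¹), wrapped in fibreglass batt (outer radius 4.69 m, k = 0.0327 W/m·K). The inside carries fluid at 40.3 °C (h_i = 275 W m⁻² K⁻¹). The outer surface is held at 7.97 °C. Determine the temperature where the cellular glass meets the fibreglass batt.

T = 29.4 °C

Resistance network (inner→outer):
  R_conv,in = 1/(4πr²h) = 1/(4π·3.56²·275) = 2.283×10^-5 K/W
  R_copper = (1/3.56 − 1/3.59)/(4πk) = 0.002347/(4π·386) = 4.839×10^-7 K/W
  R_cellular glass = (1/3.59 − 1/3.99)/(4πk) = 0.02792/(4π·0.0481) = 0.04620 K/W
  R_fibreglass batt = (1/3.99 − 1/4.69)/(4πk) = 0.03741/(4π·0.0327) = 0.09103 K/W
ΣR = 2.283×10^-5 + 4.839×10^-7 + 0.04620 + 0.09103 = 0.1373 K/W
Q = ΔT/ΣR = (40.3 °C − 7.97 °C)/0.1373 = 235.5 W
From the inner boundary to the cellular glass/fibreglass batt interface, ΣR_partial = 0.04622 K/W.
T_interface = T_in − Q·ΣR_partial = 40.3 °C − (235.5)(0.04622) = 29.4 °C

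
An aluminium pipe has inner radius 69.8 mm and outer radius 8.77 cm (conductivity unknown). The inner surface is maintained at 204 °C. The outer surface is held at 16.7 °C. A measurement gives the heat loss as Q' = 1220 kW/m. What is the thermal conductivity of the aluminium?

k = 237 W/m·K

ΣR = ΔT/Q' = |204 − 16.7|/1.22×10^6 = 1.535×10^-4 m·K/W
ln(r₂/r₁)/(2πk) = 1.535×10^-4 ⇒ k = 0.2283/(2π·1.535×10^-4) = 237 W/m·K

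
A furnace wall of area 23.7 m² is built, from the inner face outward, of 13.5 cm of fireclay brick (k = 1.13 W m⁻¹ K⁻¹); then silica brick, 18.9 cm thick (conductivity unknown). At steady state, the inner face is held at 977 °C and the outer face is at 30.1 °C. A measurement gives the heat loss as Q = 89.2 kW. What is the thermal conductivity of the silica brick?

ΣR = ΔT/Q = |977 − 30.1|/89200 = 0.01062 K/W
Known resistances:
  R_fireclay brick = L/(kA) = 0.135/(1.13·23.7) = 0.005041 K/W
R_silica brick = ΣR − ΣR_known = 0.01062 − 0.005041 = 0.005579 K/W
L/(kA) = 0.005579 ⇒ k = 0.189/(0.005579·23.7) = 1.43 W/m·K

k = 1.43 W/m·K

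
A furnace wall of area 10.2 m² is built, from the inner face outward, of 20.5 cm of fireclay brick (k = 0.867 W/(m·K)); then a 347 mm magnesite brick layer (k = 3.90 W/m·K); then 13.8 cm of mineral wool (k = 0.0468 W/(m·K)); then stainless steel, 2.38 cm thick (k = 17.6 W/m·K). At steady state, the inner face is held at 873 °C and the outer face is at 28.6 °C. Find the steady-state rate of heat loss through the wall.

Q = 2.63 kW

Series thermal resistances, inner to outer:
  R_fireclay brick = L/(kA) = 0.205/(0.867·10.2) = 0.02318 K/W
  R_magnesite brick = L/(kA) = 0.347/(3.90·10.2) = 0.008723 K/W
  R_mineral wool = L/(kA) = 0.138/(0.0468·10.2) = 0.2891 K/W
  R_stainless steel = L/(kA) = 0.0238/(17.6·10.2) = 1.326×10^-4 K/W
ΣR = 0.02318 + 0.008723 + 0.2891 + 1.326×10^-4 = 0.3211 K/W
Q = ΔT/ΣR = (873 °C − 28.6 °C)/0.3211 = 2630 W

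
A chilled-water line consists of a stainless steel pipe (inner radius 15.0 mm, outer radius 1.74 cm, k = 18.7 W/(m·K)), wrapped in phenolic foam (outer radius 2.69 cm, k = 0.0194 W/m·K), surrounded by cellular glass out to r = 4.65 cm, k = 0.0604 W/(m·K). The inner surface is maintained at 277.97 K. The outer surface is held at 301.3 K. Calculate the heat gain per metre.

Treat each layer as a resistance in series:
  R'_stainless steel = ln(0.0174/0.0150)/(2πk) = 0.1484/(2π·18.7) = 0.001263 m·K/W
  R'_phenolic foam = ln(0.0269/0.0174)/(2πk) = 0.4357/(2π·0.0194) = 3.574 m·K/W
  R'_cellular glass = ln(0.0465/0.0269)/(2πk) = 0.5473/(2π·0.0604) = 1.442 m·K/W
ΣR = 0.001263 + 3.574 + 1.442 = 5.017 m·K/W
Q' = ΔT/ΣR = (277.97 K − 301.3 K)/5.017 = -4.65 W/m
(Negative Q' ⇒ heat flows inward; heat gain = 4.65 W/m.)

Q' = 4.65 W/m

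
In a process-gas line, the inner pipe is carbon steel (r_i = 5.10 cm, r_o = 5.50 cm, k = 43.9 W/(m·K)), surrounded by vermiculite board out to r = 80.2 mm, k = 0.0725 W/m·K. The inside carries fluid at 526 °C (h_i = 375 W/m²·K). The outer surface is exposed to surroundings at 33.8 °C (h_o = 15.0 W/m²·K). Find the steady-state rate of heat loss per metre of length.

Q' = 508 W/m

Treat each layer as a resistance in series:
  R'_conv,in = 1/(2πr h) = 1/(2π·0.0510·375) = 0.008322 m·K/W
  R'_carbon steel = ln(0.0550/0.0510)/(2πk) = 0.07551/(2π·43.9) = 2.737×10^-4 m·K/W
  R'_vermiculite board = ln(0.0802/0.0550)/(2πk) = 0.3772/(2π·0.0725) = 0.8280 m·K/W
  R'_conv,out = 1/(2πr h) = 1/(2π·0.0802·15.0) = 0.1323 m·K/W
ΣR = 0.008322 + 2.737×10^-4 + 0.8280 + 0.1323 = 0.9689 m·K/W
Q' = ΔT/ΣR = (526 °C − 33.8 °C)/0.9689 = 508 W/m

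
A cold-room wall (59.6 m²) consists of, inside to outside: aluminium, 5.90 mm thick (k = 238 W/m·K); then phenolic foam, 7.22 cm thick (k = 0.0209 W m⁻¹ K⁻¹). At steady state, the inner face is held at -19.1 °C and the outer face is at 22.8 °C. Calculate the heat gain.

Treat each layer as a resistance in series:
  R_aluminium = L/(kA) = 0.00590/(238·59.6) = 4.159×10^-7 K/W
  R_phenolic foam = L/(kA) = 0.0722/(0.0209·59.6) = 0.05796 K/W
ΣR = 4.159×10^-7 + 0.05796 = 0.05796 K/W
Q = ΔT/ΣR = (-19.1 °C − 22.8 °C)/0.05796 = -723 W
(Negative Q ⇒ heat flows inward; heat gain = 723 W.)

Q = 723 W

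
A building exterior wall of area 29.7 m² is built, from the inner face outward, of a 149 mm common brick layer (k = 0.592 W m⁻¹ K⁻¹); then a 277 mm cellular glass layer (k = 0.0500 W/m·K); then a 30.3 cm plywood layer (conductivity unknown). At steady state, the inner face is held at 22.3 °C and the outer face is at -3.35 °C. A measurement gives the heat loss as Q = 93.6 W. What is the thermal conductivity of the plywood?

ΣR = ΔT/Q = |22.3 − -3.35|/93.6 = 0.2740 K/W
Known resistances:
  R_common brick = L/(kA) = 0.149/(0.592·29.7) = 0.008474 K/W
  R_cellular glass = L/(kA) = 0.277/(0.0500·29.7) = 0.1865 K/W
R_plywood = ΣR − ΣR_known = 0.2740 − 0.1950 = 0.07900 K/W
L/(kA) = 0.07900 ⇒ k = 0.303/(0.07900·29.7) = 0.129 W/m·K

k = 0.129 W/m·K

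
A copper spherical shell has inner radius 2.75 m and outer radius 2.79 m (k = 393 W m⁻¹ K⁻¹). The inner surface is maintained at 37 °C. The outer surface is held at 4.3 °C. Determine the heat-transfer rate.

Q = 31000 kW

Q = 4πk·ΔT/(1/r₁ − 1/r₂) = 4π × 393 × 32.7 / (1/2.75 − 1/2.79) = 3.10×10^7 W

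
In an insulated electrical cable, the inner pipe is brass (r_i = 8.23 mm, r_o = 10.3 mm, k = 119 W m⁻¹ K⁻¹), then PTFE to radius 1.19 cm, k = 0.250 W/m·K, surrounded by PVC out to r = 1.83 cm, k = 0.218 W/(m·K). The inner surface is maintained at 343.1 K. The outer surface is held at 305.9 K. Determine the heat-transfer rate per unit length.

Treat each layer as a resistance in series:
  R'_brass = ln(0.0103/0.00823)/(2πk) = 0.2244/(2π·119) = 3.001×10^-4 m·K/W
  R'_PTFE = ln(0.0119/0.0103)/(2πk) = 0.1444/(2π·0.250) = 0.09192 m·K/W
  R'_PVC = ln(0.0183/0.0119)/(2πk) = 0.4304/(2π·0.218) = 0.3142 m·K/W
ΣR = 3.001×10^-4 + 0.09192 + 0.3142 = 0.4064 m·K/W
Q' = ΔT/ΣR = (343.1 K − 305.9 K)/0.4064 = 91.5 W/m

Q' = 91.5 W/m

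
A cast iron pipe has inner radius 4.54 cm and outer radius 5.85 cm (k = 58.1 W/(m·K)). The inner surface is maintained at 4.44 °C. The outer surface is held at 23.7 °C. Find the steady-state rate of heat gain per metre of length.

Q' = 2πk·ΔT/ln(r₂/r₁) = 2π × 58.1 × 19.26 / ln(0.0585/0.0454) = 27700 W/m

Q' = 27.7 kW/m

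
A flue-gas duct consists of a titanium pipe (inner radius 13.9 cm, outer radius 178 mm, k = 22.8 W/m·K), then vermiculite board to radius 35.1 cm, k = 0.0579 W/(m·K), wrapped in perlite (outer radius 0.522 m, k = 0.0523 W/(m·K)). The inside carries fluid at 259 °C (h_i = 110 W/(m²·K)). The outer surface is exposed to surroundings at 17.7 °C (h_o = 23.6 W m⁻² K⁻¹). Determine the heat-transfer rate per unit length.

Resistance network (inner→outer):
  R'_conv,in = 1/(2πr h) = 1/(2π·0.139·110) = 0.01041 m·K/W
  R'_titanium = ln(0.178/0.139)/(2πk) = 0.2473/(2π·22.8) = 0.001726 m·K/W
  R'_vermiculite board = ln(0.351/0.178)/(2πk) = 0.6790/(2π·0.0579) = 1.866 m·K/W
  R'_perlite = ln(0.522/0.351)/(2πk) = 0.3969/(2π·0.0523) = 1.208 m·K/W
  R'_conv,out = 1/(2πr h) = 1/(2π·0.522·23.6) = 0.01292 m·K/W
ΣR = 0.01041 + 0.001726 + 1.866 + 1.208 + 0.01292 = 3.099 m·K/W
Q' = ΔT/ΣR = (259 °C − 17.7 °C)/3.099 = 77.9 W/m

Q' = 77.9 W/m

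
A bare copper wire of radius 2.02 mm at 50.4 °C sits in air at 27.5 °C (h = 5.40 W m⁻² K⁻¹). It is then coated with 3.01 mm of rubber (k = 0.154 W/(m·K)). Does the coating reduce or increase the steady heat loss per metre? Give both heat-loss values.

Critical radius for a cylinder: r_cr = k/h = 0.0285 m = 2.85 cm.
Outer radius after coating: r₂ = 0.00202 + 0.00301 = 0.00503 m.
Since r₁ < r_cr and r₂ ≤ r_cr, the coating moves toward the maximum at r_cr — heat loss rises.
Bare: R = 1/(2πr₁h) = 14.59 m·K/W; Q = 22.9/14.59 = 1.57 W/m.
Coated: R = R_cond + R_conv = 6.802 m·K/W; Q = 22.9/6.802 = 3.37 W/m.

increases: 1.57 → 3.37 W/m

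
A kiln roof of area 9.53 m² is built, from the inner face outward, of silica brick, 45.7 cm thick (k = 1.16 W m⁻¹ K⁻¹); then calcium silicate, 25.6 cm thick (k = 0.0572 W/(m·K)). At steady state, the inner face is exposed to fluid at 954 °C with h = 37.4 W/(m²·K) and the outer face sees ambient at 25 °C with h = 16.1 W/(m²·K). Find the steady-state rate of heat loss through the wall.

Q = 1790 W

Resistance network (inner→outer):
  R_conv,in = 1/(hA) = 1/(37.4·9.53) = 0.002806 K/W
  R_silica brick = L/(kA) = 0.457/(1.16·9.53) = 0.04134 K/W
  R_calcium silicate = L/(kA) = 0.256/(0.0572·9.53) = 0.4696 K/W
  R_conv,out = 1/(hA) = 1/(16.1·9.53) = 0.006518 K/W
ΣR = 0.002806 + 0.04134 + 0.4696 + 0.006518 = 0.5203 K/W
Q = ΔT/ΣR = (954 °C − 25 °C)/0.5203 = 1790 W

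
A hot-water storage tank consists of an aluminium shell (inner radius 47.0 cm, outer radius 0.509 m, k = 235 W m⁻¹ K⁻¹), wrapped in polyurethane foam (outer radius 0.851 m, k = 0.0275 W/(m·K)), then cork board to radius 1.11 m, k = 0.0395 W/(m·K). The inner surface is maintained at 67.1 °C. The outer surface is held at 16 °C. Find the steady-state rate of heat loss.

Resistance network (inner→outer):
  R_aluminium = (1/0.470 − 1/0.509)/(4πk) = 0.1630/(4π·235) = 5.520×10^-5 K/W
  R_polyurethane foam = (1/0.509 − 1/0.851)/(4πk) = 0.7895/(4π·0.0275) = 2.285 K/W
  R_cork board = (1/0.851 − 1/1.11)/(4πk) = 0.2742/(4π·0.0395) = 0.5524 K/W
ΣR = 5.520×10^-5 + 2.285 + 0.5524 = 2.837 K/W
Q = ΔT/ΣR = (67.1 °C − 16 °C)/2.837 = 18.0 W

Q = 18.0 W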